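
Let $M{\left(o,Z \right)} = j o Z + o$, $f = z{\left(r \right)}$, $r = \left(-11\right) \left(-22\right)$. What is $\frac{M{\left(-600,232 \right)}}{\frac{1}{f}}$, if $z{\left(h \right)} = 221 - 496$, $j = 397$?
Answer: $15197325000$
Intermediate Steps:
$r = 242$
$z{\left(h \right)} = -275$
$f = -275$
$M{\left(o,Z \right)} = o + 397 Z o$ ($M{\left(o,Z \right)} = 397 o Z + o = 397 Z o + o = o + 397 Z o$)
$\frac{M{\left(-600,232 \right)}}{\frac{1}{f}} = \frac{\left(-600\right) \left(1 + 397 \cdot 232\right)}{\frac{1}{-275}} = \frac{\left(-600\right) \left(1 + 92104\right)}{- \frac{1}{275}} = \left(-600\right) 92105 \left(-275\right) = \left(-55263000\right) \left(-275\right) = 15197325000$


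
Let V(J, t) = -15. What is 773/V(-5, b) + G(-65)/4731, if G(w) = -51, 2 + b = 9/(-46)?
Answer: -1219276/23655 ≈ -51.544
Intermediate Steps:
b = -101/46 (b = -2 + 9/(-46) = -2 + 9*(-1/46) = -2 - 9/46 = -101/46 ≈ -2.1957)
773/V(-5, b) + G(-65)/4731 = 773/(-15) - 51/4731 = 773*(-1/15) - 51*1/4731 = -773/15 - 17/1577 = -1219276/23655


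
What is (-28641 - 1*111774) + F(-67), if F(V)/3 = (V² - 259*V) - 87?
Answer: -75150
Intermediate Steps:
F(V) = -261 - 777*V + 3*V² (F(V) = 3*((V² - 259*V) - 87) = 3*(-87 + V² - 259*V) = -261 - 777*V + 3*V²)
(-28641 - 1*111774) + F(-67) = (-28641 - 1*111774) + (-261 - 777*(-67) + 3*(-67)²) = (-28641 - 111774) + (-261 + 52059 + 3*4489) = -140415 + (-261 + 52059 + 13467) = -140415 + 65265 = -75150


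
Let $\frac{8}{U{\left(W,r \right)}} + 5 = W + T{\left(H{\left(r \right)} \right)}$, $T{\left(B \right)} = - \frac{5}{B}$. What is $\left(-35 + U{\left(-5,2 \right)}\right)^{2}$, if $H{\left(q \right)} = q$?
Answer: $\frac{793881}{625} \approx 1270.2$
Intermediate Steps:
$U{\left(W,r \right)} = \frac{8}{-5 + W - \frac{5}{r}}$ ($U{\left(W,r \right)} = \frac{8}{-5 + \left(W - \frac{5}{r}\right)} = \frac{8}{-5 + W - \frac{5}{r}}$)
$\left(-35 + U{\left(-5,2 \right)}\right)^{2} = \left(-35 - \frac{16}{5 - 2 \left(-5 - 5\right)}\right)^{2} = \left(-35 - \frac{16}{5 - 2 \left(-10\right)}\right)^{2} = \left(-35 - \frac{16}{5 + 20}\right)^{2} = \left(-35 - \frac{16}{25}\right)^{2} = \left(- \frac{891}{25}\right)^{2} = \frac{793881}{625}$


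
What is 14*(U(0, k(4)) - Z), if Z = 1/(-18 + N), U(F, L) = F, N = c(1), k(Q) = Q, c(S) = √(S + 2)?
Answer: 84/107 + 14*√3/321 ≈ 0.86059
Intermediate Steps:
c(S) = √(2 + S)
N = √3 (N = √(2 + 1) = √3 ≈ 1.7320)
Z = 1/(-18 + √3) ≈ -0.061471
14*(U(0, k(4)) - Z) = 14*(0 - (-6/107 - √3/321)) = 14*(0 + (6/107 + √3/321)) = 14*(6/107 + √3/321) = 84/107 + 14*√3/321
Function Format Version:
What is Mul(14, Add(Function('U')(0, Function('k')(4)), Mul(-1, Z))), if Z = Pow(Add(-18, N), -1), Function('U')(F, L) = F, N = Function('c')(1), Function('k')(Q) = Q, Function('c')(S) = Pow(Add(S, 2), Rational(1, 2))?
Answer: Add(Rational(84, 107), Mul(Rational(14, 321), Pow(3, Rational(1, 2)))) ≈ 0.86059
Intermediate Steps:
Function('c')(S) = Pow(Add(2, S), Rational(1, 2))
N = Pow(3, Rational(1, 2)) (N = Pow(Add(2, 1), Rational(1, 2)) = Pow(3, Rational(1, 2)) ≈ 1.7320)
Z = Pow(Add(-18, Pow(3, Rational(1, 2))), -1) ≈ -0.061471
Mul(14, Add(Function('U')(0, Function('k')(4)), Mul(-1, Z))) = Mul(14, Add(0, Mul(-1, Add(Rational(-6, 107), Mul(Rational(-1, 321), Pow(3, Rational(1, 2))))))) = Mul(14, Add(0, Add(Rational(6, 107), Mul(Rational(1, 321), Pow(3, Rational(1, 2)))))) = Mul(14, Add(Rational(6, 107), Mul(Rational(1, 321), Pow(3, Rational(1, 2))))) = Add(Rational(84, 107), Mul(Rational(14, 321), Pow(3, Rational(1, 2))))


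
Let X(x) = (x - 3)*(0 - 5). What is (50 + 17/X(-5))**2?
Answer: 4068289/1600 ≈ 2542.7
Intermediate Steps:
X(x) = 15 - 5*x (X(x) = (-3 + x)*(-5) = 15 - 5*x)
(50 + 17/X(-5))**2 = (50 + 17/(15 - 5*(-5)))**2 = (50 + 17/(15 + 25))**2 = (50 + 17/40)**2 = (2017/40)**2 = 4068289/1600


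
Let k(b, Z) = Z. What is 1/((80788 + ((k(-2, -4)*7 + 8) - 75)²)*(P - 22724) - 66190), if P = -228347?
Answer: -1/22549505913 ≈ -4.4347e-11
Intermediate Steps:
1/((80788 + ((k(-2, -4)*7 + 8) - 75)²)*(P - 22724) - 66190) = 1/((80788 + ((-4*7 + 8) - 75)²)*(-228347 - 22724) - 66190) = 1/((80788 + ((-28 + 8) - 75)²)*(-251071) - 66190) = 1/((80788 + (-20 - 75)²)*(-251071) - 66190) = 1/((80788 + (-95)²)*(-251071) - 66190) = 1/((80788 + 9025)*(-251071) - 66190) = 1/(89813*(-251071) - 66190) = 1/(-22549439723 - 66190) = 1/(-22549505913) = -1/22549505913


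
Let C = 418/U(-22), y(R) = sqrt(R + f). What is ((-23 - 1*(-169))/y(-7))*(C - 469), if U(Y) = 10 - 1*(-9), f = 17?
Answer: -32631*sqrt(10)/5 ≈ -20638.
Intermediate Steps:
y(R) = sqrt(17 + R) (y(R) = sqrt(R + 17) = sqrt(17 + R))
U(Y) = 19 (U(Y) = 10 + 9 = 19)
C = 22 (C = 418/19 = 418*(1/19) = 22)
((-23 - 1*(-169))/y(-7))*(C - 469) = ((-23 - 1*(-169))/(sqrt(17 - 7)))*(22 - 469) = ((-23 + 169)/(sqrt(10)))*(-447) = (146*(sqrt(10)/10))*(-447) = (73*sqrt(10)/5)*(-447) = -32631*sqrt(10)/5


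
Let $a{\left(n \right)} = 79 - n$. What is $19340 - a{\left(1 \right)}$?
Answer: $19262$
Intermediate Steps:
$19340 - a{\left(1 \right)} = 19340 - \left(79 - 1\right) = 19340 - 78 = 19262$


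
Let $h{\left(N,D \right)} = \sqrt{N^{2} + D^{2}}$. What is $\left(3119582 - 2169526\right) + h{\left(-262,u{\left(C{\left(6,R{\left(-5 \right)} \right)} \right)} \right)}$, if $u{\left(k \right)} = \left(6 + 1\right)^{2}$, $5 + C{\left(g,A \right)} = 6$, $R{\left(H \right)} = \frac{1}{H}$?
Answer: $950056 + \sqrt{71045} \approx 9.5032 \cdot 10^{5}$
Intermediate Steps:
$C{\left(g,A \right)} = 1$ ($C{\left(g,A \right)} = -5 + 6 = 1$)
$u{\left(k \right)} = 49$ ($u{\left(k \right)} = 7^{2} = 49$)
$h{\left(N,D \right)} = \sqrt{D^{2} + N^{2}}$
$\left(3119582 - 2169526\right) + h{\left(-262,u{\left(C{\left(6,R{\left(-5 \right)} \right)} \right)} \right)} = \left(3119582 - 2169526\right) + \sqrt{49^{2} + \left(-262\right)^{2}} = 950056 + \sqrt{2401 + 68644} = 950056 + \sqrt{71045}$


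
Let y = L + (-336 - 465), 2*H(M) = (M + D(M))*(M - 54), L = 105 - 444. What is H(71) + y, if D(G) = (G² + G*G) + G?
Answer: 85764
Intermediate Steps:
L = -339
D(G) = G + 2*G² (D(G) = (G² + G²) + G = 2*G² + G = G + 2*G²)
H(M) = (-54 + M)*(M + M*(1 + 2*M))/2 (H(M) = ((M + M*(1 + 2*M))*(M - 54))/2 = ((M + M*(1 + 2*M))*(-54 + M))/2 = ((-54 + M)*(M + M*(1 + 2*M)))/2 = (-54 + M)*(M + M*(1 + 2*M))/2)
y = -1140 (y = -339 + (-336 - 465) = -339 - 801 = -1140)
H(71) + y = 71*(-54 + 71² - 53*71) - 1140 = 71*(-54 + 5041 - 3763) - 1140 = 71*1224 - 1140 = 86904 - 1140 = 85764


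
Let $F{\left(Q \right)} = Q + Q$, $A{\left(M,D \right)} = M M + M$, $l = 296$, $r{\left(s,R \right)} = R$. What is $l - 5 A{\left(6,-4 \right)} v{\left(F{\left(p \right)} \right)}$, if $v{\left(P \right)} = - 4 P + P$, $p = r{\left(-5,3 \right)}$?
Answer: $1118880$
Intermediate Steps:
$p = 3$
$A{\left(M,D \right)} = M + M^{2}$ ($A{\left(M,D \right)} = M^{2} + M = M + M^{2}$)
$F{\left(Q \right)} = 2 Q$
$v{\left(P \right)} = - 3 P$
$l - 5 A{\left(6,-4 \right)} v{\left(F{\left(p \right)} \right)} = 296 - 5 \cdot 6 \left(1 + 6\right) \left(- 3 \cdot 2 \cdot 3\right) = 296 - 5 \cdot 6 \cdot 7 \left(\left(-3\right) 6\right) = 296 \left(-5\right) 42 \left(-18\right) = 296 \left(\left(-210\right) \left(-18\right)\right) = 296 \cdot 3780 = 1118880$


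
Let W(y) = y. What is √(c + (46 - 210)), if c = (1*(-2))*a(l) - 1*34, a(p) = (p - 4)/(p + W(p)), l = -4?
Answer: 10*I*√2 ≈ 14.142*I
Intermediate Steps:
a(p) = (-4 + p)/(2*p) (a(p) = (p - 4)/(p + p) = (-4 + p)/((2*p)) = (-4 + p)*(1/(2*p)) = (-4 + p)/(2*p))
c = -36 (c = (1*(-2))*((½)*(-4 - 4)/(-4)) - 1*34 = -(-1)*(-8)/4 - 34 = -2*1 - 34 = -2 - 34 = -36)
√(c + (46 - 210)) = √(-36 + (46 - 210)) = √(-36 - 164) = √(-200) = 10*I*√2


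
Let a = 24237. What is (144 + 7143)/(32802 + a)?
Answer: 2429/19013 ≈ 0.12775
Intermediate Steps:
(144 + 7143)/(32802 + a) = (144 + 7143)/(32802 + 24237) = 7287/57039 = 7287*(1/57039) = 2429/19013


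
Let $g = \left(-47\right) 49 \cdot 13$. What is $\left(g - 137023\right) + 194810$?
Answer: $27848$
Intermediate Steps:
$g = -29939$ ($g = \left(-2303\right) 13 = -29939$)
$\left(g - 137023\right) + 194810 = \left(-29939 - 137023\right) + 194810 = -166962 + 194810 = 27848$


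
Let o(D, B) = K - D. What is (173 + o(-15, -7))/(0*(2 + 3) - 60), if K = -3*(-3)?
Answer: -197/60 ≈ -3.2833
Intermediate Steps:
K = 9
o(D, B) = 9 - D
(173 + o(-15, -7))/(0*(2 + 3) - 60) = (173 + (9 - 1*(-15)))/(0*(2 + 3) - 60) = (173 + (9 + 15))/(0*5 - 60) = (173 + 24)/(0 - 60) = 197/(-60) = 197*(-1/60) = -197/60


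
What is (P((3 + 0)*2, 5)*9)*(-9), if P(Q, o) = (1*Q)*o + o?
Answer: -2835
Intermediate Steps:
P(Q, o) = o + Q*o (P(Q, o) = Q*o + o = o + Q*o)
(P((3 + 0)*2, 5)*9)*(-9) = ((5*(1 + (3 + 0)*2))*9)*(-9) = ((5*(1 + 3*2))*9)*(-9) = ((5*(1 + 6))*9)*(-9) = ((5*7)*9)*(-9) = (35*9)*(-9) = 315*(-9) = -2835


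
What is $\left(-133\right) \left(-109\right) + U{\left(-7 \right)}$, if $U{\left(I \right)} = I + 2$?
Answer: $14492$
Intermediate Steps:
$U{\left(I \right)} = 2 + I$
$\left(-133\right) \left(-109\right) + U{\left(-7 \right)} = \left(-133\right) \left(-109\right) + \left(2 - 7\right) = 14497 - 5 = 14492$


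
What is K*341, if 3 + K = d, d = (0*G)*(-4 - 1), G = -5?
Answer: -1023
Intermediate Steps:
d = 0 (d = (0*(-5))*(-4 - 1) = 0*(-5) = 0)
K = -3 (K = -3 + 0 = -3)
K*341 = -3*341 = -1023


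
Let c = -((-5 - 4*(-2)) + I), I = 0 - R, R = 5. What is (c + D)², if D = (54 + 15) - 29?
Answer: 1764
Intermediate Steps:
I = -5 (I = 0 - 1*5 = 0 - 5 = -5)
D = 40 (D = 69 - 29 = 40)
c = 2 (c = -((-5 - 4*(-2)) - 5) = -((-5 + 8) - 5) = -(3 - 5) = -1*(-2) = 2)
(c + D)² = (2 + 40)² = 42² = 1764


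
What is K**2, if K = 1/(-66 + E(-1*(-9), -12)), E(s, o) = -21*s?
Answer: 1/65025 ≈ 1.5379e-5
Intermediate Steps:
K = -1/255 (K = 1/(-66 - (-21)*(-9)) = 1/(-66 - 21*9) = 1/(-66 - 189) = 1/(-255) = -1/255 ≈ -0.0039216)
K**2 = (-1/255)**2 = 1/65025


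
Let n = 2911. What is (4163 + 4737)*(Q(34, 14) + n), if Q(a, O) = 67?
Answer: 26504200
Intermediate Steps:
(4163 + 4737)*(Q(34, 14) + n) = (4163 + 4737)*(67 + 2911) = 8900*2978 = 26504200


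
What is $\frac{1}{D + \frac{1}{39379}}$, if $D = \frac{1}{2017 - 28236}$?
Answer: $- \frac{1032478001}{13160} \approx -78456.0$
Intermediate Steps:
$D = - \frac{1}{26219}$ ($D = \frac{1}{-26219} = - \frac{1}{26219} \approx -3.814 \cdot 10^{-5}$)
$\frac{1}{D + \frac{1}{39379}} = \frac{1}{- \frac{1}{26219} + \frac{1}{39379}} = \frac{1}{- \frac{13160}{1032478001}} = - \frac{1032478001}{13160}$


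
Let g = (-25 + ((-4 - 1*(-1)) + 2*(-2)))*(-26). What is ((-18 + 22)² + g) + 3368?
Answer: 4216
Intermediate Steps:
g = 832 (g = (-25 + ((-4 + 1) - 4))*(-26) = (-25 + (-3 - 4))*(-26) = (-25 - 7)*(-26) = -32*(-26) = 832)
((-18 + 22)² + g) + 3368 = ((-18 + 22)² + 832) + 3368 = (4² + 832) + 3368 = (16 + 832) + 3368 = 848 + 3368 = 4216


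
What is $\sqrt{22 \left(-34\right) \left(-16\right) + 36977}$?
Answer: $\sqrt{48945} \approx 221.24$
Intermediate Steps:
$\sqrt{22 \left(-34\right) \left(-16\right) + 36977} = \sqrt{\left(-748\right) \left(-16\right) + 36977} = \sqrt{11968 + 36977} = \sqrt{48945}$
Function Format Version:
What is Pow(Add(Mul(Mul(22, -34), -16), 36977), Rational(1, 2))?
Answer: Pow(48945, Rational(1, 2)) ≈ 221.24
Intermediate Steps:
Pow(Add(Mul(Mul(22, -34), -16), 36977), Rational(1, 2)) = Pow(Add(Mul(-748, -16), 36977), Rational(1, 2)) = Pow(Add(11968, 36977), Rational(1, 2)) = Pow(48945, Rational(1, 2))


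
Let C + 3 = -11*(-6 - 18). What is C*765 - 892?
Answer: 198773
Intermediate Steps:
C = 261 (C = -3 - 11*(-6 - 18) = -3 - 11*(-24) = -3 + 264 = 261)
C*765 - 892 = 261*765 - 892 = 199665 - 892 = 198773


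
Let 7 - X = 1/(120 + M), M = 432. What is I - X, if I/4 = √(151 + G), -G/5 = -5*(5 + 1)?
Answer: -3863/552 + 4*√301 ≈ 62.399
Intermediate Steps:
G = 150 (G = -(-25)*(5 + 1) = -(-25)*6 = -5*(-30) = 150)
X = 3863/552 (X = 7 - 1/(120 + 432) = 7 - 1/552 = 3863/552 ≈ 6.9982)
I = 4*√301 (I = 4*√(151 + 150) = 4*√301 ≈ 69.397)
I - X = 4*√301 - 1*3863/552 = 4*√301 - 3863/552 = -3863/552 + 4*√301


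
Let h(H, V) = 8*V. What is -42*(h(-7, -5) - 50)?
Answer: 3780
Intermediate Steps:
-42*(h(-7, -5) - 50) = -42*(8*(-5) - 50) = -42*(-40 - 50) = -42*(-90) = 3780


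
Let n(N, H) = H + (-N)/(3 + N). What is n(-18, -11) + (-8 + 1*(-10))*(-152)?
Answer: 13619/5 ≈ 2723.8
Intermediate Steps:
n(N, H) = H - N/(3 + N)
n(-18, -11) + (-8 + 1*(-10))*(-152) = (-1*(-18) + 3*(-11) - 11*(-18))/(3 - 18) + (-8 + 1*(-10))*(-152) = (18 - 33 + 198)/(-15) + (-8 - 10)*(-152) = -1/15*183 - 18*(-152) = -61/5 + 2736 = 13619/5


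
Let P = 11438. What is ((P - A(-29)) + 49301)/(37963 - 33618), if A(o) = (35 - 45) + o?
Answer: 60778/4345 ≈ 13.988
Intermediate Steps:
A(o) = -10 + o
((P - A(-29)) + 49301)/(37963 - 33618) = ((11438 - (-10 - 29)) + 49301)/(37963 - 33618) = ((11438 - 1*(-39)) + 49301)/4345 = ((11438 + 39) + 49301)*(1/4345) = (11477 + 49301)*(1/4345) = 60778*(1/4345) = 60778/4345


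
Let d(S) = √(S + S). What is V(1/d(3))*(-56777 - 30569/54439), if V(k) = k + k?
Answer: -40141736*√6/2121 ≈ -46359.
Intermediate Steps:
d(S) = √2*√S (d(S) = √(2*S) = √2*√S)
V(k) = 2*k
V(1/d(3))*(-56777 - 30569/54439) = (2/((√2*√3)))*(-56777 - 30569/54439) = (2/(√6))*(-56777 - 30569*1/54439) = (2*(√6/6))*(-56777 - 397/707) = (√6/3)*(-40141736/707) = -40141736*√6/2121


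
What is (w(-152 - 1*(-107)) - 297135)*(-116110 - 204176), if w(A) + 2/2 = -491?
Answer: 95325761322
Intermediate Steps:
w(A) = -492 (w(A) = -1 - 491 = -492)
(w(-152 - 1*(-107)) - 297135)*(-116110 - 204176) = (-492 - 297135)*(-116110 - 204176) = -297627*(-320286) = 95325761322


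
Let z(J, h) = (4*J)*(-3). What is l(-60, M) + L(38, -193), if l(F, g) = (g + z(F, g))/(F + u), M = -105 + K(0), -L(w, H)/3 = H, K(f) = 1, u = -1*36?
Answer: 6871/12 ≈ 572.58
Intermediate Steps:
u = -36
z(J, h) = -12*J
L(w, H) = -3*H
M = -104 (M = -105 + 1 = -104)
l(F, g) = (g - 12*F)/(-36 + F) (l(F, g) = (g - 12*F)/(F - 36) = (g - 12*F)/(-36 + F))
l(-60, M) + L(38, -193) = (-104 - 12*(-60))/(-36 - 60) - 3*(-193) = (-104 + 720)/(-96) + 579 = -1/96*616 + 579 = -77/12 + 579 = 6871/12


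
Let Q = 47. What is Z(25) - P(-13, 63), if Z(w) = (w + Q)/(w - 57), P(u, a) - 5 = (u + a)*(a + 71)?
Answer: -26829/4 ≈ -6707.3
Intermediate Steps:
P(u, a) = 5 + (71 + a)*(a + u) (P(u, a) = 5 + (u + a)*(a + 71) = 5 + (a + u)*(71 + a) = 5 + (71 + a)*(a + u))
Z(w) = (47 + w)/(-57 + w) (Z(w) = (w + 47)/(w - 57) = (47 + w)/(-57 + w))
Z(25) - P(-13, 63) = (47 + 25)/(-57 + 25) - (5 + 63**2 + 71*63 + 71*(-13) + 63*(-13)) = 72/(-32) - (5 + 3969 + 4473 - 923 - 819) = -1/32*72 - 1*6705 = -9/4 - 6705 = -26829/4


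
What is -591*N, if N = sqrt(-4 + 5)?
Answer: -591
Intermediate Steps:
N = 1 (N = sqrt(1) = 1)
-591*N = -591*1 = -591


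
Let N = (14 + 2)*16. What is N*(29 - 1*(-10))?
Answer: 9984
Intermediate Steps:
N = 256 (N = 16*16 = 256)
N*(29 - 1*(-10)) = 256*(29 - 1*(-10)) = 256*(29 + 10) = 256*39 = 9984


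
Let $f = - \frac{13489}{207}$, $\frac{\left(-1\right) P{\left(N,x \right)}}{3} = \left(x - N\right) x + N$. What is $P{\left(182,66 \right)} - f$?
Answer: $\frac{4654843}{207} \approx 22487.0$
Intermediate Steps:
$P{\left(N,x \right)} = - 3 N - 3 x \left(x - N\right)$ ($P{\left(N,x \right)} = - 3 \left(\left(x - N\right) x + N\right) = - 3 \left(x \left(x - N\right) + N\right) = - 3 \left(N + x \left(x - N\right)\right) = - 3 N - 3 x \left(x - N\right)$)
$f = - \frac{13489}{207}$ ($f = \left(-13489\right) \frac{1}{207} = - \frac{13489}{207} \approx -65.164$)
$P{\left(182,66 \right)} - f = \left(\left(-3\right) 182 - 3 \cdot 66^{2} + 3 \cdot 182 \cdot 66\right) - - \frac{13489}{207} = \left(-546 - 13068 + 36036\right) + \frac{13489}{207} = 22422 + \frac{13489}{207} = \frac{4654843}{207}$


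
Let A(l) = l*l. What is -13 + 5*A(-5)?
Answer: 112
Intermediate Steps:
A(l) = l²
-13 + 5*A(-5) = -13 + 5*(-5)² = -13 + 5*25 = -13 + 125 = 112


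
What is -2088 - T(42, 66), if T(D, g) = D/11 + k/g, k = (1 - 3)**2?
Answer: -69032/33 ≈ -2091.9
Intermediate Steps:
k = 4 (k = (-2)**2 = 4)
T(D, g) = 4/g + D/11 (T(D, g) = D/11 + 4/g = 4/g + D/11)
-2088 - T(42, 66) = -2088 - (4/66 + (1/11)*42) = -2088 - (4*(1/66) + 42/11) = -2088 - (2/33 + 42/11) = -2088 - 1*128/33 = -2088 - 128/33 = -69032/33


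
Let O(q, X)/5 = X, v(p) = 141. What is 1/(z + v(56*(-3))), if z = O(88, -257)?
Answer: -1/1144 ≈ -0.00087413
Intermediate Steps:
O(q, X) = 5*X
z = -1285 (z = 5*(-257) = -1285)
1/(z + v(56*(-3))) = 1/(-1285 + 141) = 1/(-1144) = -1/1144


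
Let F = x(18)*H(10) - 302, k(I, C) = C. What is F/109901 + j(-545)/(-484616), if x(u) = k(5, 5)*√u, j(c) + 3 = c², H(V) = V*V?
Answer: -1490425857/2420899228 + 1500*√2/109901 ≈ -0.59635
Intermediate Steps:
H(V) = V²
j(c) = -3 + c²
x(u) = 5*√u
F = -302 + 1500*√2 (F = (5*√18)*10² - 302 = (5*(3*√2))*100 - 302 = (15*√2)*100 - 302 = 1500*√2 - 302 = -302 + 1500*√2 ≈ 1819.3)
F/109901 + j(-545)/(-484616) = (-302 + 1500*√2)/109901 + (-3 + (-545)²)/(-484616) = (-302 + 1500*√2)*(1/109901) + (-3 + 297025)*(-1/484616) = (-302/109901 + 1500*√2/109901) + 297022*(-1/484616) = (-302/109901 + 1500*√2/109901) - 13501/22028 = -1490425857/2420899228 + 1500*√2/109901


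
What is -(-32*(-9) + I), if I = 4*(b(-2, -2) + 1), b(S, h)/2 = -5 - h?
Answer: -268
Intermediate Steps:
b(S, h) = -10 - 2*h (b(S, h) = 2*(-5 - h) = -10 - 2*h)
I = -20 (I = 4*((-10 - 2*(-2)) + 1) = 4*((-10 + 4) + 1) = 4*(-6 + 1) = 4*(-5) = -20)
-(-32*(-9) + I) = -(-32*(-9) - 20) = -(288 - 20) = -1*268 = -268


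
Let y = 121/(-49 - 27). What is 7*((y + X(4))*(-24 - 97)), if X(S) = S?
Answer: -155001/76 ≈ -2039.5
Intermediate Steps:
y = -121/76 (y = 121/(-76) = 121*(-1/76) = -121/76 ≈ -1.5921)
7*((y + X(4))*(-24 - 97)) = 7*((-121/76 + 4)*(-24 - 97)) = 7*((183/76)*(-121)) = 7*(-22143/76) = -155001/76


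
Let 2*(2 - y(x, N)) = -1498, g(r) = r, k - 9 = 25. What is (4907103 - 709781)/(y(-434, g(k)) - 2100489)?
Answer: -2098661/1049869 ≈ -1.9990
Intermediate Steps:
k = 34 (k = 9 + 25 = 34)
y(x, N) = 751 (y(x, N) = 2 - ½*(-1498) = 2 + 749 = 751)
(4907103 - 709781)/(y(-434, g(k)) - 2100489) = (4907103 - 709781)/(751 - 2100489) = 4197322/(-2099738) = 4197322*(-1/2099738) = -2098661/1049869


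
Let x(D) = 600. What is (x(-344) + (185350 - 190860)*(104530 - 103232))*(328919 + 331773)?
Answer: -4724859554960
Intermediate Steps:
(x(-344) + (185350 - 190860)*(104530 - 103232))*(328919 + 331773) = (600 + (185350 - 190860)*(104530 - 103232))*(328919 + 331773) = (600 - 5510*1298)*660692 = (600 - 7151980)*660692 = -7151380*660692 = -4724859554960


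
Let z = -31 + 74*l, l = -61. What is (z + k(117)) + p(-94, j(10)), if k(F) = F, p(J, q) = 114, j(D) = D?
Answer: -4314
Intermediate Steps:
z = -4545 (z = -31 + 74*(-61) = -31 - 4514 = -4545)
(z + k(117)) + p(-94, j(10)) = (-4545 + 117) + 114 = -4428 + 114 = -4314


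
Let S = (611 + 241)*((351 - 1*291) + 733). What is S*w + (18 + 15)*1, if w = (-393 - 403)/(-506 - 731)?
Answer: 537847077/1237 ≈ 4.3480e+5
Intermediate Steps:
w = 796/1237 (w = -796/(-1237) = -796*(-1/1237) = 796/1237 ≈ 0.64349)
S = 675636 (S = 852*((351 - 291) + 733) = 852*(60 + 733) = 852*793 = 675636)
S*w + (18 + 15)*1 = 675636*(796/1237) + (18 + 15)*1 = 537806256/1237 + 33*1 = 537806256/1237 + 33 = 537847077/1237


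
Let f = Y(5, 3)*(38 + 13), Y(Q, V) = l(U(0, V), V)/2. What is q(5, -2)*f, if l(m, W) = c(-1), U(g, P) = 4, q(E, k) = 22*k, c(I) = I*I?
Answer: -1122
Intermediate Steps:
c(I) = I**2
l(m, W) = 1 (l(m, W) = (-1)**2 = 1)
Y(Q, V) = 1/2
f = 51/2 (f = (38 + 13)/2 = (1/2)*51 = 51/2 ≈ 25.500)
q(5, -2)*f = (22*(-2))*(51/2) = -44*51/2 = -1122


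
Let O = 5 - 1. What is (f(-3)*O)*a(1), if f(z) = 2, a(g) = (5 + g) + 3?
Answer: 72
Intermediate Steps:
a(g) = 8 + g
O = 4
(f(-3)*O)*a(1) = (2*4)*(8 + 1) = 8*9 = 72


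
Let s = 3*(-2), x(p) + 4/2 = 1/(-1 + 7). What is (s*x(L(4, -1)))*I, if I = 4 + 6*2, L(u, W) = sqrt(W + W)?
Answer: 176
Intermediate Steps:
L(u, W) = sqrt(2)*sqrt(W) (L(u, W) = sqrt(2*W) = sqrt(2)*sqrt(W))
x(p) = -11/6 (x(p) = -2 + 1/(-1 + 7) = -2 + 1/6 = -11/6)
s = -6
I = 16 (I = 4 + 12 = 16)
(s*x(L(4, -1)))*I = -6*(-11/6)*16 = 11*16 = 176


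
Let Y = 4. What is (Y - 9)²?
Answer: 25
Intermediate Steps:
(Y - 9)² = (4 - 9)² = (-5)² = 25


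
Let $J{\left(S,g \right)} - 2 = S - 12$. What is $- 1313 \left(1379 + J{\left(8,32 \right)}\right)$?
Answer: $-1808001$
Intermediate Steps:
$J{\left(S,g \right)} = -10 + S$ ($J{\left(S,g \right)} = 2 + \left(S - 12\right) = 2 + \left(-12 + S\right) = -10 + S$)
$- 1313 \left(1379 + J{\left(8,32 \right)}\right) = - 1313 \left(1379 + \left(-10 + 8\right)\right) = - 1313 \left(1379 - 2\right) = \left(-1313\right) 1377 = -1808001$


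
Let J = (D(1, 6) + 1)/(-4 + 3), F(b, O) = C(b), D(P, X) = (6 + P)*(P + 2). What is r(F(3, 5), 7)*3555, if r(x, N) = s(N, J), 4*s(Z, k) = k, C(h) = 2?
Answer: -39105/2 ≈ -19553.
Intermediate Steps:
D(P, X) = (2 + P)*(6 + P) (D(P, X) = (6 + P)*(2 + P) = (2 + P)*(6 + P))
F(b, O) = 2
J = -22 (J = ((12 + 1² + 8*1) + 1)/(-4 + 3) = ((12 + 1 + 8) + 1)/(-1) = (21 + 1)*(-1) = 22*(-1) = -22)
s(Z, k) = k/4
r(x, N) = -11/2 (r(x, N) = (¼)*(-22) = -11/2)
r(F(3, 5), 7)*3555 = -11/2*3555 = -39105/2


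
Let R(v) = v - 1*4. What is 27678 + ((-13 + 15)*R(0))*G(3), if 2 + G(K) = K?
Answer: 27670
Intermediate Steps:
G(K) = -2 + K
R(v) = -4 + v (R(v) = v - 4 = -4 + v)
27678 + ((-13 + 15)*R(0))*G(3) = 27678 + ((-13 + 15)*(-4 + 0))*(-2 + 3) = 27678 + (2*(-4))*1 = 27678 - 8*1 = 27678 - 8 = 27670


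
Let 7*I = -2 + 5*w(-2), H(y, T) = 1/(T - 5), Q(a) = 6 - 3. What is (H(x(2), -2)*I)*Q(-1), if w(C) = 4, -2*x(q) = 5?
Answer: -54/49 ≈ -1.1020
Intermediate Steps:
Q(a) = 3
x(q) = -5/2 (x(q) = -½*5 = -5/2)
H(y, T) = 1/(-5 + T)
I = 18/7 (I = (-2 + 5*4)/7 = (-2 + 20)/7 = (⅐)*18 = 18/7 ≈ 2.5714)
(H(x(2), -2)*I)*Q(-1) = ((18/7)/(-5 - 2))*3 = ((18/7)/(-7))*3 = -⅐*18/7*3 = -18/49*3 = -54/49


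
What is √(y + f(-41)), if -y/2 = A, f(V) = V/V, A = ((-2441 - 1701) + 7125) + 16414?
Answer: I*√38793 ≈ 196.96*I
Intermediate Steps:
A = 19397 (A = (-4142 + 7125) + 16414 = 2983 + 16414 = 19397)
f(V) = 1
y = -38794 (y = -2*19397 = -38794)
√(y + f(-41)) = √(-38794 + 1) = √(-38793) = I*√38793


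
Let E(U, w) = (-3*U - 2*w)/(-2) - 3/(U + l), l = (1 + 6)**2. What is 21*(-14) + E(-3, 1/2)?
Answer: -13711/46 ≈ -298.07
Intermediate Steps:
l = 49 (l = 7**2 = 49)
E(U, w) = w - 3/(49 + U) + 3*U/2 (E(U, w) = (-3*U - 2*w)/(-2) - 3/(U + 49) = (-3*U - 2*w)*(-1/2) - 3/(49 + U) = (w + 3*U/2) - 3/(49 + U) = w - 3/(49 + U) + 3*U/2)
21*(-14) + E(-3, 1/2) = 21*(-14) + (-6 + 3*(-3)**2 + 98/2 + 147*(-3) + 2*(-3)/2)/(2*(49 - 3)) = -294 + (1/2)*(-6 + 3*9 + 98*(1/2) - 441 + 2*(-3)*(1/2))/46 = -294 + (1/2)*(1/46)*(-6 + 27 + 49 - 441 - 3) = -294 + (1/2)*(1/46)*(-374) = -294 - 187/46 = -13711/46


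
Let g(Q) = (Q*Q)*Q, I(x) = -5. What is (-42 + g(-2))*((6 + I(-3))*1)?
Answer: -50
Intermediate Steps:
g(Q) = Q³ (g(Q) = Q²*Q = Q³)
(-42 + g(-2))*((6 + I(-3))*1) = (-42 + (-2)³)*((6 - 5)*1) = (-42 - 8)*(1*1) = -50*1 = -50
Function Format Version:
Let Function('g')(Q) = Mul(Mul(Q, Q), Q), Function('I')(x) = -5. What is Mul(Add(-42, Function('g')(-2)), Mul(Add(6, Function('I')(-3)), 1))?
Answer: -50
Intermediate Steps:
Function('g')(Q) = Pow(Q, 3) (Function('g')(Q) = Mul(Pow(Q, 2), Q) = Pow(Q, 3))
Mul(Add(-42, Function('g')(-2)), Mul(Add(6, Function('I')(-3)), 1)) = Mul(Add(-42, Pow(-2, 3)), Mul(Add(6, -5), 1)) = Mul(Add(-42, -8), Mul(1, 1)) = Mul(-50, 1) = -50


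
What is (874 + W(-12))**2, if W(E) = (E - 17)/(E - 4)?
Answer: 196364169/256 ≈ 7.6705e+5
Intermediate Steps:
W(E) = (-17 + E)/(-4 + E)
(874 + W(-12))**2 = (874 + (-17 - 12)/(-4 - 12))**2 = (874 - 29/(-16))**2 = (874 - 1/16*(-29))**2 = (874 + 29/16)**2 = (14013/16)**2 = 196364169/256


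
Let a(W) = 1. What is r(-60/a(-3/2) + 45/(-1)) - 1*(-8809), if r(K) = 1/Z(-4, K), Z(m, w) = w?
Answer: 924944/105 ≈ 8809.0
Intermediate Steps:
r(K) = 1/K
r(-60/a(-3/2) + 45/(-1)) - 1*(-8809) = 1/(-60/1 + 45/(-1)) - 1*(-8809) = 1/(-60*1 + 45*(-1)) + 8809 = 1/(-60 - 45) + 8809 = 1/(-105) + 8809 = -1/105 + 8809 = 924944/105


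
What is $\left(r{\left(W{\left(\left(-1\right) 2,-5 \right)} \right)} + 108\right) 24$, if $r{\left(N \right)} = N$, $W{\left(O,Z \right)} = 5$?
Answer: $2712$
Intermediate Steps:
$\left(r{\left(W{\left(\left(-1\right) 2,-5 \right)} \right)} + 108\right) 24 = \left(5 + 108\right) 24 = 113 \cdot 24 = 2712$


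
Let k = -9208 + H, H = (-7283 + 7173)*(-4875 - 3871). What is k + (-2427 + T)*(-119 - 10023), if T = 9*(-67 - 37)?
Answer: 35060398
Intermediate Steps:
T = -936 (T = 9*(-104) = -936)
H = 962060 (H = -110*(-8746) = 962060)
k = 952852 (k = -9208 + 962060 = 952852)
k + (-2427 + T)*(-119 - 10023) = 952852 + (-2427 - 936)*(-119 - 10023) = 952852 - 3363*(-10142) = 952852 + 34107546 = 35060398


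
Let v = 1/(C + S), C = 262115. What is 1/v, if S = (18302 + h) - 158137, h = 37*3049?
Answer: 235093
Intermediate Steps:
h = 112813
S = -27022 (S = (18302 + 112813) - 158137 = 131115 - 158137 = -27022)
v = 1/235093 (v = 1/(262115 - 27022) = 1/235093 ≈ 4.2536e-6)
1/v = 1/(1/235093) = 235093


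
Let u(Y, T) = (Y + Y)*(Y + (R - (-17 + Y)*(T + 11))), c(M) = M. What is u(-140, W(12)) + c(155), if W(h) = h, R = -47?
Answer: -958565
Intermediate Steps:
u(Y, T) = 2*Y*(-47 + Y - (-17 + Y)*(11 + T)) (u(Y, T) = (Y + Y)*(Y + (-47 - (-17 + Y)*(T + 11))) = (2*Y)*(Y + (-47 - (-17 + Y)*(11 + T))) = (2*Y)*(-47 + Y - (-17 + Y)*(11 + T)) = 2*Y*(-47 + Y - (-17 + Y)*(11 + T)))
u(-140, W(12)) + c(155) = 2*(-140)*(140 - 10*(-140) + 17*12 - 1*12*(-140)) + 155 = 2*(-140)*(140 + 1400 + 204 + 1680) + 155 = 2*(-140)*3424 + 155 = -958720 + 155 = -958565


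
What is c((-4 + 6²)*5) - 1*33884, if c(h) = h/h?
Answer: -33883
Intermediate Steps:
c(h) = 1
c((-4 + 6²)*5) - 1*33884 = 1 - 1*33884 = 1 - 33884 = -33883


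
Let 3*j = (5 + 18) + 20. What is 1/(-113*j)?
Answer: -3/4859 ≈ -0.00061741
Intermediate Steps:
j = 43/3 (j = ((5 + 18) + 20)/3 = (23 + 20)/3 = (⅓)*43 = 43/3 ≈ 14.333)
1/(-113*j) = 1/(-113*43/3) = 1/(-4859/3) = -3/4859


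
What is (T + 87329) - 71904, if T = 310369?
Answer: 325794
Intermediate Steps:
(T + 87329) - 71904 = (310369 + 87329) - 71904 = 397698 - 71904 = 325794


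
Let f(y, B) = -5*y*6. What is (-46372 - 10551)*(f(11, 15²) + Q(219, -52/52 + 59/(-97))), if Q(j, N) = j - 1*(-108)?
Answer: 170769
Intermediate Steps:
f(y, B) = -30*y
Q(j, N) = 108 + j (Q(j, N) = j + 108 = 108 + j)
(-46372 - 10551)*(f(11, 15²) + Q(219, -52/52 + 59/(-97))) = (-46372 - 10551)*(-30*11 + (108 + 219)) = -56923*(-330 + 327) = -56923*(-3) = 170769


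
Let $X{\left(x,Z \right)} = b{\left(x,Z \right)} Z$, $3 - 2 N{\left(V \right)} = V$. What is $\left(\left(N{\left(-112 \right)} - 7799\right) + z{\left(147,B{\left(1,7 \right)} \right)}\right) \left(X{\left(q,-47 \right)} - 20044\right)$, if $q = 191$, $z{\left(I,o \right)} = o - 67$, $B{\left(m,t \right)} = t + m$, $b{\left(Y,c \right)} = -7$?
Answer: $\frac{307573715}{2} \approx 1.5379 \cdot 10^{8}$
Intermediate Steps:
$B{\left(m,t \right)} = m + t$
$z{\left(I,o \right)} = -67 + o$ ($z{\left(I,o \right)} = o - 67 = -67 + o$)
$N{\left(V \right)} = \frac{3}{2} - \frac{V}{2}$
$X{\left(x,Z \right)} = - 7 Z$
$\left(\left(N{\left(-112 \right)} - 7799\right) + z{\left(147,B{\left(1,7 \right)} \right)}\right) \left(X{\left(q,-47 \right)} - 20044\right) = \left(\left(\left(\frac{3}{2} - -56\right) - 7799\right) + \left(-67 + \left(1 + 7\right)\right)\right) \left(\left(-7\right) \left(-47\right) - 20044\right) = \left(\left(\left(\frac{3}{2} + 56\right) - 7799\right) + \left(-67 + 8\right)\right) \left(329 - 20044\right) = \left(\left(\frac{115}{2} - 7799\right) - 59\right) \left(-19715\right) = \left(- \frac{15483}{2} - 59\right) \left(-19715\right) = \left(- \frac{15601}{2}\right) \left(-19715\right) = \frac{307573715}{2}$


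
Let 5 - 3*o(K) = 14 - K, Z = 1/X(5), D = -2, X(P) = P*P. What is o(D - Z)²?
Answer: 8464/625 ≈ 13.542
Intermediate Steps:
X(P) = P²
Z = 1/25 (Z = 1/(5²) = 1/25 ≈ 0.040000)
o(K) = -3 + K/3 (o(K) = 5/3 - (14 - K)/3 = 5/3 + (-14/3 + K/3) = -3 + K/3)
o(D - Z)² = (-3 + (-2 - 1*1/25)/3)² = (-3 + (-2 - 1/25)/3)² = (-3 + (⅓)*(-51/25))² = (-3 - 17/25)² = (-92/25)² = 8464/625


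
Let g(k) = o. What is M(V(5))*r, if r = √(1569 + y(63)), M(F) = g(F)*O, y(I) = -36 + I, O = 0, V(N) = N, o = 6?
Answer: 0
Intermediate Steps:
g(k) = 6
M(F) = 0 (M(F) = 6*0 = 0)
r = 2*√399 (r = √(1569 + (-36 + 63)) = √(1569 + 27) = √1596 = 2*√399 ≈ 39.950)
M(V(5))*r = 0*(2*√399) = 0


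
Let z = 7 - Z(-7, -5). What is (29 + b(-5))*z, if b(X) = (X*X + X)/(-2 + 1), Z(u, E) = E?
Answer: 108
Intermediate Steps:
b(X) = -X - X² (b(X) = (X² + X)/(-1) = (X + X²)*(-1) = -X - X²)
z = 12 (z = 7 - 1*(-5) = 7 + 5 = 12)
(29 + b(-5))*z = (29 - 1*(-5)*(1 - 5))*12 = (29 - 1*(-5)*(-4))*12 = (29 - 20)*12 = 9*12 = 108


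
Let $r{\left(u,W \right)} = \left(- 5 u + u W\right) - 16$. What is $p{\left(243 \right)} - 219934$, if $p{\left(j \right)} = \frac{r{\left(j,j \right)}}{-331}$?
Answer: $- \frac{72855972}{331} \approx -2.2011 \cdot 10^{5}$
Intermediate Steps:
$r{\left(u,W \right)} = -16 - 5 u + W u$ ($r{\left(u,W \right)} = \left(- 5 u + W u\right) - 16 = -16 - 5 u + W u$)
$p{\left(j \right)} = \frac{16}{331} - \frac{j^{2}}{331} + \frac{5 j}{331}$ ($p{\left(j \right)} = \frac{-16 - 5 j + j j}{-331} = \left(-16 - 5 j + j^{2}\right) \left(- \frac{1}{331}\right) = \left(-16 + j^{2} - 5 j\right) \left(- \frac{1}{331}\right) = \frac{16}{331} - \frac{j^{2}}{331} + \frac{5 j}{331}$)
$p{\left(243 \right)} - 219934 = \left(\frac{16}{331} - \frac{243^{2}}{331} + \frac{5}{331} \cdot 243\right) - 219934 = \left(\frac{16}{331} - \frac{59049}{331} + \frac{1215}{331}\right) - 219934 = - \frac{57818}{331} - 219934 = - \frac{72855972}{331}$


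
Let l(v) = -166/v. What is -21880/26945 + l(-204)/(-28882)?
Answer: -758352103/933870588 ≈ -0.81205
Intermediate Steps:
-21880/26945 + l(-204)/(-28882) = -21880/26945 - 166/(-204)/(-28882) = -21880*1/26945 - 166*(-1/204)*(-1/28882) = -4376/5389 + (83/102)*(-1/28882) = -4376/5389 - 83/2945964 = -758352103/933870588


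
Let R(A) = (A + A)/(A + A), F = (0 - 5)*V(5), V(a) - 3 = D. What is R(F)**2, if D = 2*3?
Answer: 1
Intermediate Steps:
D = 6
V(a) = 9 (V(a) = 3 + 6 = 9)
F = -45 (F = (0 - 5)*9 = -5*9 = -45)
R(A) = 1 (R(A) = (2*A)/((2*A)) = (2*A)*(1/(2*A)) = 1)
R(F)**2 = 1**2 = 1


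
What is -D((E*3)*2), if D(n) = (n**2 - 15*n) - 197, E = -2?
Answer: -127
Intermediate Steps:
D(n) = -197 + n**2 - 15*n
-D((E*3)*2) = -(-197 + (-2*3*2)**2 - 15*(-2*3)*2) = -(-197 + (-6*2)**2 - (-90)*2) = -(-197 + (-12)**2 - 15*(-12)) = -(-197 + 144 + 180) = -1*127 = -127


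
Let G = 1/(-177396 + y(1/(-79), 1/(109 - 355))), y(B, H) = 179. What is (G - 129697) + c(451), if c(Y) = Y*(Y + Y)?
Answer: 49107716784/177217 ≈ 2.7711e+5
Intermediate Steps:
c(Y) = 2*Y**2 (c(Y) = Y*(2*Y) = 2*Y**2)
G = -1/177217 (G = 1/(-177396 + 179) = 1/(-177217) = -1/177217 ≈ -5.6428e-6)
(G - 129697) + c(451) = (-1/177217 - 129697) + 2*451**2 = -22984513250/177217 + 2*203401 = -22984513250/177217 + 406802 = 49107716784/177217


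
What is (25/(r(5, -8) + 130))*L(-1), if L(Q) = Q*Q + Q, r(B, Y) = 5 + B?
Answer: 0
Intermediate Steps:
L(Q) = Q + Q**2 (L(Q) = Q**2 + Q = Q + Q**2)
(25/(r(5, -8) + 130))*L(-1) = (25/((5 + 5) + 130))*(-(1 - 1)) = (25/(10 + 130))*(-1*0) = (25/140)*0 = ((1/140)*25)*0 = (5/28)*0 = 0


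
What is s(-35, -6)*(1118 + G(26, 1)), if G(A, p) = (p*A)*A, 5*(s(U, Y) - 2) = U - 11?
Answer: -64584/5 ≈ -12917.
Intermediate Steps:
s(U, Y) = -⅕ + U/5 (s(U, Y) = 2 + (U - 11)/5 = 2 + (-11 + U)/5 = 2 + (-11/5 + U/5) = -⅕ + U/5)
G(A, p) = p*A² (G(A, p) = (A*p)*A = p*A²)
s(-35, -6)*(1118 + G(26, 1)) = (-⅕ + (⅕)*(-35))*(1118 + 1*26²) = (-⅕ - 7)*(1118 + 1*676) = -36*(1118 + 676)/5 = -36/5*1794 = -64584/5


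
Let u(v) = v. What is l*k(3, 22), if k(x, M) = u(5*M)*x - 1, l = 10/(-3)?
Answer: -3290/3 ≈ -1096.7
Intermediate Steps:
l = -10/3 (l = 10*(-⅓) = -10/3 ≈ -3.3333)
k(x, M) = -1 + 5*M*x (k(x, M) = (5*M)*x - 1 = 5*M*x - 1 = -1 + 5*M*x)
l*k(3, 22) = -10*(-1 + 5*22*3)/3 = -10*(-1 + 330)/3 = -10/3*329 = -3290/3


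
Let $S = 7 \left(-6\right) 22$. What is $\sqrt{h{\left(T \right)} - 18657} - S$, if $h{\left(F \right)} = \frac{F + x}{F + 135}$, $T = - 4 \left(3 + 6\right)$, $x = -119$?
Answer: $924 + \frac{i \sqrt{20319178}}{33} \approx 924.0 + 136.6 i$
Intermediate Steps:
$S = -924$ ($S = \left(-42\right) 22 = -924$)
$T = -36$ ($T = \left(-4\right) 9 = -36$)
$h{\left(F \right)} = \frac{-119 + F}{135 + F}$ ($h{\left(F \right)} = \frac{F - 119}{F + 135} = \frac{-119 + F}{135 + F}$)
$\sqrt{h{\left(T \right)} - 18657} - S = \sqrt{\frac{-119 - 36}{135 - 36} - 18657} - -924 = \sqrt{\frac{1}{99} \left(-155\right) - 18657} + 924 = \sqrt{- \frac{155}{99} - 18657} + 924 = \sqrt{- \frac{1847198}{99}} + 924 = \frac{i \sqrt{20319178}}{33} + 924 = 924 + \frac{i \sqrt{20319178}}{33}$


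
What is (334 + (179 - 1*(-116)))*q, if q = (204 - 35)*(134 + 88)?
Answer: 23598822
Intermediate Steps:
q = 37518 (q = 169*222 = 37518)
(334 + (179 - 1*(-116)))*q = (334 + (179 - 1*(-116)))*37518 = (334 + (179 + 116))*37518 = (334 + 295)*37518 = 629*37518 = 23598822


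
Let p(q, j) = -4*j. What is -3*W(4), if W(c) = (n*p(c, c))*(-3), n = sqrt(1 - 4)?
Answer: -144*I*sqrt(3) ≈ -249.42*I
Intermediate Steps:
n = I*sqrt(3) (n = sqrt(-3) = I*sqrt(3) ≈ 1.732*I)
W(c) = 12*I*c*sqrt(3) (W(c) = ((I*sqrt(3))*(-4*c))*(-3) = -4*I*c*sqrt(3)*(-3) = 12*I*c*sqrt(3))
-3*W(4) = -36*I*4*sqrt(3) = -144*I*sqrt(3)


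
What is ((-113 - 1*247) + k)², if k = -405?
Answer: 585225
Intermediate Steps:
((-113 - 1*247) + k)² = ((-113 - 1*247) - 405)² = ((-113 - 247) - 405)² = (-360 - 405)² = (-765)² = 585225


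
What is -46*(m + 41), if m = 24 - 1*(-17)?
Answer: -3772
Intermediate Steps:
m = 41 (m = 24 + 17 = 41)
-46*(m + 41) = -46*(41 + 41) = -46*82 = -3772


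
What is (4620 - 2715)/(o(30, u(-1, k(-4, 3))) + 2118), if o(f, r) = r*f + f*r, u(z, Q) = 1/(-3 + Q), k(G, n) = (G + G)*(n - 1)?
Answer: 12065/13394 ≈ 0.90078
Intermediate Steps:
k(G, n) = 2*G*(-1 + n) (k(G, n) = (2*G)*(-1 + n) = 2*G*(-1 + n))
o(f, r) = 2*f*r (o(f, r) = f*r + f*r = 2*f*r)
(4620 - 2715)/(o(30, u(-1, k(-4, 3))) + 2118) = (4620 - 2715)/(2*30/(-3 + 2*(-4)*(-1 + 3)) + 2118) = 1905/(2*30/(-3 + 2*(-4)*2) + 2118) = 1905/(2*30/(-3 - 16) + 2118) = 1905/(2*30/(-19) + 2118) = 1905/(2*30*(-1/19) + 2118) = 1905/(-60/19 + 2118) = 1905/(40182/19) = 1905*(19/40182) = 12065/13394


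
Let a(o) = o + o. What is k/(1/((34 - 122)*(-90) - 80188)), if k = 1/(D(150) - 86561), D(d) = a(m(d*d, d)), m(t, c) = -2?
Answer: 2492/2985 ≈ 0.83484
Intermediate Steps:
a(o) = 2*o
D(d) = -4 (D(d) = 2*(-2) = -4)
k = -1/86565 (k = 1/(-4 - 86561) = 1/(-86565) = -1/86565 ≈ -1.1552e-5)
k/(1/((34 - 122)*(-90) - 80188)) = -1/(86565*(1/((34 - 122)*(-90) - 80188))) = -1/(86565*(1/(-88*(-90) - 80188))) = -1/(86565*(1/(7920 - 80188))) = -1/(86565*(1/(-72268))) = -1/(86565*(-1/72268)) = -1/86565*(-72268) = 2492/2985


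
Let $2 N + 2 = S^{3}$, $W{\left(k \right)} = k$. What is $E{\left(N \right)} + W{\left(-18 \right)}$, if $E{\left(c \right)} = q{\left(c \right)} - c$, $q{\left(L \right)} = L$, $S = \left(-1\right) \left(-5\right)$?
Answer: $-18$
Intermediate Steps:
$S = 5$
$N = \frac{123}{2}$ ($N = -1 + \frac{5^{3}}{2} = -1 + \frac{1}{2} \cdot 125 = -1 + \frac{125}{2} = \frac{123}{2} \approx 61.5$)
$E{\left(c \right)} = 0$ ($E{\left(c \right)} = c - c = 0$)
$E{\left(N \right)} + W{\left(-18 \right)} = 0 - 18 = -18$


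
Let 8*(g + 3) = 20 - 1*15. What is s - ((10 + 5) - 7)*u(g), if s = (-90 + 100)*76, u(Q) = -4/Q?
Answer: 14184/19 ≈ 746.53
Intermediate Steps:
g = -19/8 (g = -3 + (20 - 1*15)/8 = -3 + (20 - 15)/8 = -3 + (⅛)*5 = -3 + 5/8 = -19/8 ≈ -2.3750)
s = 760 (s = 10*76 = 760)
s - ((10 + 5) - 7)*u(g) = 760 - ((10 + 5) - 7)*(-4/(-19/8)) = 760 - (15 - 7)*(-4*(-8/19)) = 760 - 8*32/19 = 760 - 1*256/19 = 760 - 256/19 = 14184/19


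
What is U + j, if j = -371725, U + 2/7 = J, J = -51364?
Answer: -2961625/7 ≈ -4.2309e+5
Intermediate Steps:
U = -359550/7 (U = -2/7 - 51364 = -359550/7 ≈ -51364.)
U + j = -359550/7 - 371725 = -2961625/7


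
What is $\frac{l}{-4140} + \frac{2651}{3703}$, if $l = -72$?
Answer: $\frac{13577}{18515} \approx 0.7333$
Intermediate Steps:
$\frac{l}{-4140} + \frac{2651}{3703} = - \frac{72}{-4140} + \frac{2651}{3703} = \left(-72\right) \left(- \frac{1}{4140}\right) + 2651 \cdot \frac{1}{3703} = \frac{2}{115} + \frac{2651}{3703} = \frac{13577}{18515}$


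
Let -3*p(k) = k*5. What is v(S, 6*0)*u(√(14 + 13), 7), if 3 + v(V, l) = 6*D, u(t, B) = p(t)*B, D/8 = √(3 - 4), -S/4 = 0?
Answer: √3*(105 - 1680*I) ≈ 181.87 - 2909.8*I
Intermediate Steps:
S = 0 (S = -4*0 = 0)
p(k) = -5*k/3 (p(k) = -k*5/3 = -5*k/3)
D = 8*I (D = 8*√(3 - 4) = 8*√(-1) = 8*I ≈ 8.0*I)
u(t, B) = -5*B*t/3 (u(t, B) = (-5*t/3)*B = -5*B*t/3)
v(V, l) = -3 + 48*I (v(V, l) = -3 + 6*(8*I) = -3 + 48*I)
v(S, 6*0)*u(√(14 + 13), 7) = (-3 + 48*I)*(-5/3*7*√(14 + 13)) = (-3 + 48*I)*(-5/3*7*√27) = (-3 + 48*I)*(-5/3*7*3*√3) = (-3 + 48*I)*(-35*√3) = -35*√3*(-3 + 48*I)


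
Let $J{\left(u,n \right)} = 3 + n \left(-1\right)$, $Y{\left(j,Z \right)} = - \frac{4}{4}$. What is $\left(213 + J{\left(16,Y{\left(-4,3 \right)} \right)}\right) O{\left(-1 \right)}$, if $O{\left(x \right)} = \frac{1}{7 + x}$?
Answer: $\frac{217}{6} \approx 36.167$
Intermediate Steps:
$Y{\left(j,Z \right)} = -1$ ($Y{\left(j,Z \right)} = \left(-4\right) \frac{1}{4} = -1$)
$J{\left(u,n \right)} = 3 - n$
$\left(213 + J{\left(16,Y{\left(-4,3 \right)} \right)}\right) O{\left(-1 \right)} = \frac{213 + \left(3 - -1\right)}{7 - 1} = \frac{213 + \left(3 + 1\right)}{6} = \left(213 + 4\right) \frac{1}{6} = 217 \cdot \frac{1}{6} = \frac{217}{6}$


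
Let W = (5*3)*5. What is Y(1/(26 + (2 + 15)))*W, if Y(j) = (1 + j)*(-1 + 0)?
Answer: -3300/43 ≈ -76.744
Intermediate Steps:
Y(j) = -1 - j (Y(j) = (1 + j)*(-1) = -1 - j)
W = 75 (W = 15*5 = 75)
Y(1/(26 + (2 + 15)))*W = (-1 - 1/(26 + (2 + 15)))*75 = (-1 - 1/(26 + 17))*75 = (-1 - 1/43)*75 = -44/43*75 = -3300/43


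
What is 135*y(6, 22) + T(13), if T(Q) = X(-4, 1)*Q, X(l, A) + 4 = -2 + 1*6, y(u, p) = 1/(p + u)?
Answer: 135/28 ≈ 4.8214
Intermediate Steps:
X(l, A) = 0 (X(l, A) = -4 + (-2 + 1*6) = -4 + (-2 + 6) = -4 + 4 = 0)
T(Q) = 0 (T(Q) = 0*Q = 0)
135*y(6, 22) + T(13) = 135/(22 + 6) + 0 = 135/28 + 0 = 135/28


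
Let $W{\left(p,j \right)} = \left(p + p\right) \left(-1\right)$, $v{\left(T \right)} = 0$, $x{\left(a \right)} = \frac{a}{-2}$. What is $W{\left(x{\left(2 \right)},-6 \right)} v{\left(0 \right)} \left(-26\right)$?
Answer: $0$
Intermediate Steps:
$x{\left(a \right)} = - \frac{a}{2}$ ($x{\left(a \right)} = a \left(- \frac{1}{2}\right) = - \frac{a}{2}$)
$W{\left(p,j \right)} = - 2 p$ ($W{\left(p,j \right)} = 2 p \left(-1\right) = - 2 p$)
$W{\left(x{\left(2 \right)},-6 \right)} v{\left(0 \right)} \left(-26\right) = - 2 \left(\left(- \frac{1}{2}\right) 2\right) 0 \left(-26\right) = \left(-2\right) \left(-1\right) 0 \left(-26\right) = 2 \cdot 0 \left(-26\right) = 0 \left(-26\right) = 0$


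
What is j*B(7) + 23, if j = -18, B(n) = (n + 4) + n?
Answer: -301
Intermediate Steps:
B(n) = 4 + 2*n (B(n) = (4 + n) + n = 4 + 2*n)
j*B(7) + 23 = -18*(4 + 2*7) + 23 = -18*(4 + 14) + 23 = -18*18 + 23 = -324 + 23 = -301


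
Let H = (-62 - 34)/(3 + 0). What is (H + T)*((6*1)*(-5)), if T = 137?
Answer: -3150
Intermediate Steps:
H = -32 (H = -96/3 = -96*1/3 = -32)
(H + T)*((6*1)*(-5)) = (-32 + 137)*((6*1)*(-5)) = 105*(6*(-5)) = 105*(-30) = -3150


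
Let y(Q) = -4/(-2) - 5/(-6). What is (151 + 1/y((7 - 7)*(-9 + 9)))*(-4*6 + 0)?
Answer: -61752/17 ≈ -3632.5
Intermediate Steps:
y(Q) = 17/6 (y(Q) = -4*(-1/2) - 5*(-1/6) = 2 + 5/6 = 17/6)
(151 + 1/y((7 - 7)*(-9 + 9)))*(-4*6 + 0) = (151 + 1/(17/6))*(-4*6 + 0) = (151 + 6/17)*(-24 + 0) = (2573/17)*(-24) = -61752/17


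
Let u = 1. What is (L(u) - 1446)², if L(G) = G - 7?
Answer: 2108304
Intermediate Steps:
L(G) = -7 + G
(L(u) - 1446)² = ((-7 + 1) - 1446)² = (-6 - 1446)² = (-1452)² = 2108304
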